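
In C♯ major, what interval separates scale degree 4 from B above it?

Scale degree 4 of C# major is F#.
F# up to B: letters F→B make it a fourth; 5 semitones makes it perfect.

perfect fourth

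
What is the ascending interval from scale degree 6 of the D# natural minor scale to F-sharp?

perfect fifth

Scale degree 6 of D# natural minor is B.
B up to F#: letters B→F make it a fifth; 7 semitones makes it perfect.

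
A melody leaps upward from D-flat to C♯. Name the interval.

The letter names run D→C, a span of 6 letter steps, so the interval is some kind of seventh.
Db to C# is 12 semitones. A major seventh is 11, so 12 makes it augmented.

augmented seventh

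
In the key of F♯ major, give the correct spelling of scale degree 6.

The F# major scale runs F# G# A# B C# D# E#.
Degree 6 is D#.

D#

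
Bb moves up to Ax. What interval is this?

Counting letters B–C–D–E–F–G–A gives a seventh.
Bb→A## = 13 semitones, 2 wider than the major seventh (11), so doubly augmented.

doubly augmented seventh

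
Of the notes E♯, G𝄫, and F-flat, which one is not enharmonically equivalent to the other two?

In 12-tone equal temperament, enharmonic equivalents share a pitch class. E# is pitch class 5; Gbb is pitch class 5; Fb is pitch class 4.
E# and Gbb share pitch class 5, while Fb is pitch class 4.

Fb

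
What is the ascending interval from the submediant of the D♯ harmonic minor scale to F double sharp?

augmented fifth

The submediant of D# harmonic minor is B.
B up to F##: letters B→F make it a fifth; 8 semitones makes it augmented.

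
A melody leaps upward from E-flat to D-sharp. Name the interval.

The letter names run E→D, a span of 6 letter steps, so the interval is some kind of seventh.
Eb to D# is 12 semitones. A major seventh is 11, so 12 makes it augmented.

augmented seventh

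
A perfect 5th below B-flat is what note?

Eb

B down a perfect fifth is E, so the target letter is E.
From Bb, a perfect fifth is 7 semitones down: Eb.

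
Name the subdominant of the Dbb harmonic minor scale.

Gbb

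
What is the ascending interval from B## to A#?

Counting letters B–C–D–E–F–G–A gives a seventh.
B##→A# = 9 semitones, 2 narrower than the major seventh (11), so diminished.

diminished seventh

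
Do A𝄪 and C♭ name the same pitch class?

Yes

A## = pitch class 11 and Cb = pitch class 11 — the same pitch class, so they are enharmonic equivalents.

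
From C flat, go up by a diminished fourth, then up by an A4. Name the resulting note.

A diminished fourth up from Cb is Fbb (letter F, 4 semitones up).
An augmented fourth up from Fbb is Bbb (letter B, 6 semitones up).

Bbb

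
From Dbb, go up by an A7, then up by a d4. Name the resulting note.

An augmented seventh up from Dbb is C (letter C, 12 semitones up).
A diminished fourth up from C is Fb (letter F, 4 semitones up).

Fb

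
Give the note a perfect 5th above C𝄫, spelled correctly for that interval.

Gbb

A fifth above C lands on the letter G.
A perfect fifth spans 7 semitones, so Cbb moves to pitch class 5. On the letter G that is Gbb.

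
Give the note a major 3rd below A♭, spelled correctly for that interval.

Fb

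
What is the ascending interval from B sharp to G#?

Counting letters B–C–D–E–F–G gives a sixth.
B#→G# = 8 semitones, 1 narrower than the major sixth (9), so minor.

minor sixth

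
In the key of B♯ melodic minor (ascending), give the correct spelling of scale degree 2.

The B# melodic minor (ascending) scale runs B# C## D# E# F## G## A##.
Degree 2 is C##.

C##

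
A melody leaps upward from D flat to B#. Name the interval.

doubly augmented sixth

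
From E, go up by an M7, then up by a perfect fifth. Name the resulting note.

A#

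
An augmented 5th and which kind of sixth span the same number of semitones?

minor

An augmented fifth spans 8 semitones.
A sixth spanning 8 semitones is minor (the major sixth is 9).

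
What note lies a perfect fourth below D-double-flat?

D down a perfect fourth is A, so the target letter is A.
From Dbb, a perfect fourth is 5 semitones down: Abb.

Abb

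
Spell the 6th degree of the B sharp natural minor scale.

The B# natural minor scale runs B# C## D# E# F## G# A#.
Degree 6 is G#.

G#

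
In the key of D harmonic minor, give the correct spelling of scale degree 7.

Degree 7 takes the letter 6 steps above D, which is C.
In harmonic minor, degree 7 sits 11 semitones above the tonic. D + 11 semitones is pitch class 1, spelled on C as C#.

C#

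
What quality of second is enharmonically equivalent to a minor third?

augmented

A minor third spans 3 semitones.
A second spanning 3 semitones is augmented (the major second is 2).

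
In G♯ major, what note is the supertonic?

A#

The G# major scale runs G# A# B# C# D# E# F##.
Degree 2 is A#.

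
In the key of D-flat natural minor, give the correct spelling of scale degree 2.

Degree 2 takes the letter 1 step above D, which is E.
In natural minor, degree 2 sits 2 semitones above the tonic. Db + 2 semitones is pitch class 3, spelled on E as Eb.

Eb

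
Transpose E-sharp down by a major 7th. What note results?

E down a major seventh is F, so the target letter is F.
From E#, a major seventh is 11 semitones down: F#.

F#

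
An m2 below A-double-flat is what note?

A second below A lands on the letter G.
A minor second spans 1 semitone, so Abb moves to pitch class 6. On the letter G that is Gb.

Gb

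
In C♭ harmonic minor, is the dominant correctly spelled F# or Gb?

Gb

Each scale degree takes a distinct letter name. Degree 5 of a scale on C must use the letter G.
Gb and F# are enharmonically the same pitch, but only Gb uses the letter G, so it is the correct spelling here.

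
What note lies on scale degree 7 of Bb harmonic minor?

A

Degree 7 takes the letter 6 steps above B, which is A.
In harmonic minor, degree 7 sits 11 semitones above the tonic. Bb + 11 semitones is pitch class 9, spelled on A as A.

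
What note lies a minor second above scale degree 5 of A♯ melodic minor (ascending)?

Scale degree 5 of A# melodic minor (ascending) is E#.
A minor second (1 semitone) above E# lands on the letter F, giving F#.

F#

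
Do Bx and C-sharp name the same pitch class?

Yes

B## = pitch class 1 and C# = pitch class 1 — the same pitch class, so they are enharmonic equivalents.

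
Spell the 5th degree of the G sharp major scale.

D#

Degree 5 takes the letter 4 steps above G, which is D.
In major, degree 5 sits 7 semitones above the tonic. G# + 7 semitones is pitch class 3, spelled on D as D#.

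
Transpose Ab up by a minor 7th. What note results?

A seventh above A lands on the letter G.
A minor seventh spans 10 semitones, so Ab moves to pitch class 6. On the letter G that is Gb.

Gb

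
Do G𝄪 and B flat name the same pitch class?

No

Two spellings are enharmonically equivalent only if they share a pitch class.
Here G## → 9, Bb → 10; 9 ≠ 10, so they are not.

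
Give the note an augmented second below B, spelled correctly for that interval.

Ab

B down a major second is A, so the target letter is A.
From B, an augmented second is 3 semitones down: Ab.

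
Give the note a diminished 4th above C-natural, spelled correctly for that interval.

Fb

C up a perfect fourth is F, so the target letter is F.
From C, a diminished fourth is 4 semitones up: Fb.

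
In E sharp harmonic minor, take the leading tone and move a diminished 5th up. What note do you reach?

The leading tone of E# harmonic minor is D##.
A diminished fifth (6 semitones) above D## lands on the letter A, giving A#.

A#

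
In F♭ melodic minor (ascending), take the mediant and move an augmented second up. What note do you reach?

The mediant of Fb melodic minor (ascending) is Abb.
An augmented second (3 semitones) above Abb lands on the letter B, giving Bb.

Bb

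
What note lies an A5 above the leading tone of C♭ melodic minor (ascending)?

F#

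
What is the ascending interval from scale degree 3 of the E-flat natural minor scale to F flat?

minor seventh

Scale degree 3 of Eb natural minor is Gb.
Gb up to Fb: letters G→F make it a seventh; 10 semitones makes it minor.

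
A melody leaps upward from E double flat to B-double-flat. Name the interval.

perfect fifth

The letter names run E→B, a span of 4 letter steps, so the interval is some kind of fifth.
Ebb to Bbb is 7 semitones. A perfect fifth is 7, so 7 makes it perfect.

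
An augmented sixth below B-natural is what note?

A sixth below B lands on the letter D.
An augmented sixth spans 10 semitones, so B moves to pitch class 1. On the letter D that is Db.

Db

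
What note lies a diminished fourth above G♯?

G up a perfect fourth is C, so the target letter is C.
From G#, a diminished fourth is 4 semitones up: C.

C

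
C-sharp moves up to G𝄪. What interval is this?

augmented fifth

The letter names run C→G, a span of 4 letter steps, so the interval is some kind of fifth.
C# to G## is 8 semitones. A perfect fifth is 7, so 8 makes it augmented.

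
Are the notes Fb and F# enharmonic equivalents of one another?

Two spellings are enharmonically equivalent only if they share a pitch class.
Here Fb → 4, F# → 6; 4 ≠ 6, so they are not.

No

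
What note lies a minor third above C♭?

Ebb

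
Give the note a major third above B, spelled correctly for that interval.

D#

A third above B lands on the letter D.
A major third spans 4 semitones, so B moves to pitch class 3. On the letter D that is D#.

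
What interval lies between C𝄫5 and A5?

doubly augmented sixth

The letter names run C→A, a span of 5 letter steps, so the interval is some kind of sixth.
Cbb to A is 11 semitones. A major sixth is 9, so 11 makes it doubly augmented.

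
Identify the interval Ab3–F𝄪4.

Counting letters A–B–C–D–E–F gives a sixth.
Ab→F## = 11 semitones, 2 wider than the major sixth (9), so doubly augmented.

doubly augmented sixth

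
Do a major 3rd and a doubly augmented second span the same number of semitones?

Yes

A major third spans 4 semitones; a doubly augmented second spans 4.
They are enharmonically equivalent.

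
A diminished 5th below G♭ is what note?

C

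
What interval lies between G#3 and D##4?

augmented fifth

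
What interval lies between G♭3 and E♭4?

major sixth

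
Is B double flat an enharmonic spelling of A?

Bbb = pitch class 9 and A = pitch class 9 — the same pitch class, so they are enharmonic equivalents.

Yes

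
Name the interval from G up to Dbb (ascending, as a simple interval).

The letter names run G→D, a span of 4 letter steps, so the interval is some kind of fifth.
G to Dbb is 5 semitones. A perfect fifth is 7, so 5 makes it doubly diminished.

doubly diminished fifth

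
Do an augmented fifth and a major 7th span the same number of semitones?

No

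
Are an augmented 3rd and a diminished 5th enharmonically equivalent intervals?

No

An augmented third spans 5 semitones; a diminished fifth spans 6.
The spans differ, so they are not enharmonic equivalents.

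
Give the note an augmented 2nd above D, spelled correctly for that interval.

A second above D lands on the letter E.
An augmented second spans 3 semitones, so D moves to pitch class 5. On the letter E that is E#.

E#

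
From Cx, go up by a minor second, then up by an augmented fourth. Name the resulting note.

G##

A minor second up from C## is D# (letter D, 1 semitone up).
An augmented fourth up from D# is G## (letter G, 6 semitones up).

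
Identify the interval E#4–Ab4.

doubly diminished fourth

The letter names run E→A, a span of 3 letter steps, so the interval is some kind of fourth.
E# to Ab is 3 semitones. A perfect fourth is 5, so 3 makes it doubly diminished.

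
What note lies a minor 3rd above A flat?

Cb

A third above A lands on the letter C.
A minor third spans 3 semitones, so Ab moves to pitch class 11. On the letter C that is Cb.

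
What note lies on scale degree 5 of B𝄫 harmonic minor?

Fb

The Bbb harmonic minor scale runs Bbb Cb Dbb Ebb Fb Gbb Ab.
Degree 5 is Fb.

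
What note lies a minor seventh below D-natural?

E

D down a major seventh is Eb, so the target letter is E.
From D, a minor seventh is 10 semitones down: E.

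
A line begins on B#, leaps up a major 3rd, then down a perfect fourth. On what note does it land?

A major third up from B# is D## (letter D, 4 semitones up).
A perfect fourth down from D## is A## (letter A, 5 semitones down).

A##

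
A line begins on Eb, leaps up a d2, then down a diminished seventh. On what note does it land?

A diminished second up from Eb is Fbb (letter F, 0 semitones up).
A diminished seventh down from Fbb is Gb (letter G, 9 semitones down).

Gb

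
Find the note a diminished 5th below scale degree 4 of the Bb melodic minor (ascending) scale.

Scale degree 4 of Bb melodic minor (ascending) is Eb.
A diminished fifth (6 semitones) below Eb lands on the letter A, giving A.

A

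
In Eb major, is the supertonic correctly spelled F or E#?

F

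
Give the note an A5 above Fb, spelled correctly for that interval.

F up a perfect fifth is C, so the target letter is C.
From Fb, an augmented fifth is 8 semitones up: C.

C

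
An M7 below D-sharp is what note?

E

D down a major seventh is Eb, so the target letter is E.
From D#, a major seventh is 11 semitones down: E.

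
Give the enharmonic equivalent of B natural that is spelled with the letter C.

Cb

Plain C sits 1 semitone above B, so on the letter C the same pitch needs a flat: Cb.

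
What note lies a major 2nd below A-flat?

Gb

A second below A lands on the letter G.
A major second spans 2 semitones, so Ab moves to pitch class 6. On the letter G that is Gb.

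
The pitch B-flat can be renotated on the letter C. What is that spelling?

Cbb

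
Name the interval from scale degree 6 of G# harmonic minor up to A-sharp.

augmented fourth

Scale degree 6 of G# harmonic minor is E.
E up to A#: letters E→A make it a fourth; 6 semitones makes it augmented.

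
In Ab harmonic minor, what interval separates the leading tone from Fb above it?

The leading tone of Ab harmonic minor is G.
G up to Fb: letters G→F make it a seventh; 9 semitones makes it diminished.

diminished seventh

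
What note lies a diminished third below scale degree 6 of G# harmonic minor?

C##

Scale degree 6 of G# harmonic minor is E.
A diminished third (2 semitones) below E lands on the letter C, giving C##.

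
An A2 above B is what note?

C##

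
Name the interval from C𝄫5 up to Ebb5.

major third

Counting letters C–D–E gives a third.
Cbb→Ebb = 4 semitones, exactly the major third.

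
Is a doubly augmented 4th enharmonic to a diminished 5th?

No

A doubly augmented fourth spans 7 semitones; a diminished fifth spans 6.
The spans differ, so they are not enharmonic equivalents.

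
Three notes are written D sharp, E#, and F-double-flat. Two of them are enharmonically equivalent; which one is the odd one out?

In 12-tone equal temperament, enharmonic equivalents share a pitch class. D# is pitch class 3; E# is pitch class 5; Fbb is pitch class 3.
D# and Fbb share pitch class 3, while E# is pitch class 5.

E#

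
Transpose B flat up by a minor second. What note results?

Cb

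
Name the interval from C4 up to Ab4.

minor sixth

The letter names run C→A, a span of 5 letter steps, so the interval is some kind of sixth.
C to Ab is 8 semitones. A major sixth is 9, so 8 makes it minor.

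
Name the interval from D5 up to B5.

The letter names run D→B, a span of 5 letter steps, so the interval is some kind of sixth.
D to B is 9 semitones. A major sixth is 9, so 9 makes it major.

major sixth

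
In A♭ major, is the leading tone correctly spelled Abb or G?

Each scale degree takes a distinct letter name. Degree 7 of a scale on A must use the letter G.
G and Abb are enharmonically the same pitch, but only G uses the letter G, so it is the correct spelling here.

G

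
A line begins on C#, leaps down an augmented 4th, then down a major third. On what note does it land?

Eb

An augmented fourth down from C# is G (letter G, 6 semitones down).
A major third down from G is Eb (letter E, 4 semitones down).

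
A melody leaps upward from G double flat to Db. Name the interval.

augmented fifth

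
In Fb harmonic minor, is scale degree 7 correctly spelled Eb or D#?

Eb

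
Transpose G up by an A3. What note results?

G up a major third is B, so the target letter is B.
From G, an augmented third is 5 semitones up: B#.

B#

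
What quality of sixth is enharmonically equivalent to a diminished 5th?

A diminished fifth spans 6 semitones.
A sixth spanning 6 semitones is doubly diminished (the major sixth is 9).

doubly diminished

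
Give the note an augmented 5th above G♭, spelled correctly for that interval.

G up a perfect fifth is D, so the target letter is D.
From Gb, an augmented fifth is 8 semitones up: D.

D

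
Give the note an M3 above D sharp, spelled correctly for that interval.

D up a major third is F#, so the target letter is F.
From D#, a major third is 4 semitones up: F##.

F##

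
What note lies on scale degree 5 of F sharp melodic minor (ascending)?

The F# melodic minor (ascending) scale runs F# G# A B C# D# E#.
Degree 5 is C#.

C#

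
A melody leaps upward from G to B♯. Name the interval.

augmented third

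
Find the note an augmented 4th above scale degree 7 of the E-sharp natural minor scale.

G##

Scale degree 7 of E# natural minor is D#.
An augmented fourth (6 semitones) above D# lands on the letter G, giving G##.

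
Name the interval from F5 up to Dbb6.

The letter names run F→D, a span of 5 letter steps, so the interval is some kind of sixth.
F to Dbb is 7 semitones. A major sixth is 9, so 7 makes it diminished.

diminished sixth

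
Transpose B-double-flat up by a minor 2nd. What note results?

A second above B lands on the letter C.
A minor second spans 1 semitone, so Bbb moves to pitch class 10. On the letter C that is Cbb.

Cbb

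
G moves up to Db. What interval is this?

Counting letters G–A–B–C–D gives a fifth.
G→Db = 6 semitones, 1 narrower than the perfect fifth (7), so diminished.

diminished fifth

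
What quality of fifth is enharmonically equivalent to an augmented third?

doubly diminished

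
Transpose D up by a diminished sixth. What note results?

Bbb

A sixth above D lands on the letter B.
A diminished sixth spans 7 semitones, so D moves to pitch class 9. On the letter B that is Bbb.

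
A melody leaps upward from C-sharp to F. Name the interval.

diminished fourth

The letter names run C→F, a span of 3 letter steps, so the interval is some kind of fourth.
C# to F is 4 semitones. A perfect fourth is 5, so 4 makes it diminished.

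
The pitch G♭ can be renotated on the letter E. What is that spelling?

E##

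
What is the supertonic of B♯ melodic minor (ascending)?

Degree 2 takes the letter 1 step above B, which is C.
In melodic minor (ascending), degree 2 sits 2 semitones above the tonic. B# + 2 semitones is pitch class 2, spelled on C as C##.

C##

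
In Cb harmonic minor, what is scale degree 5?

Degree 5 takes the letter 4 steps above C, which is G.
In harmonic minor, degree 5 sits 7 semitones above the tonic. Cb + 7 semitones is pitch class 6, spelled on G as Gb.

Gb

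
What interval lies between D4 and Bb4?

The letter names run D→B, a span of 5 letter steps, so the interval is some kind of sixth.
D to Bb is 8 semitones. A major sixth is 9, so 8 makes it minor.

minor sixth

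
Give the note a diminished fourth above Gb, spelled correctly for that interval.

Cbb

A fourth above G lands on the letter C.
A diminished fourth spans 4 semitones, so Gb moves to pitch class 10. On the letter C that is Cbb.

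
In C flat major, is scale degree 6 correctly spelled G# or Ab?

Each scale degree takes a distinct letter name. Degree 6 of a scale on C must use the letter A.
Ab and G# are enharmonically the same pitch, but only Ab uses the letter A, so it is the correct spelling here.

Ab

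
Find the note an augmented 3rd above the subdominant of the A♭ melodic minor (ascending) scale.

F#

The subdominant of Ab melodic minor (ascending) is Db.
An augmented third (5 semitones) above Db lands on the letter F, giving F#.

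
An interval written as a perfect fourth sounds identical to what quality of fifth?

doubly diminished

A perfect fourth spans 5 semitones.
A fifth spanning 5 semitones is doubly diminished (the perfect fifth is 7).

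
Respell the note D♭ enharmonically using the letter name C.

Plain C sits 1 semitone below Db, so on the letter C the same pitch needs a sharp: C#.

C#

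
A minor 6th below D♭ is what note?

A sixth below D lands on the letter F.
A minor sixth spans 8 semitones, so Db moves to pitch class 5. On the letter F that is F.

F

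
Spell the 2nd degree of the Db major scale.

The Db major scale runs Db Eb F Gb Ab Bb C.
Degree 2 is Eb.

Eb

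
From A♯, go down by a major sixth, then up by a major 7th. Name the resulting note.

B#

A major sixth down from A# is C# (letter C, 9 semitones down).
A major seventh up from C# is B# (letter B, 11 semitones up).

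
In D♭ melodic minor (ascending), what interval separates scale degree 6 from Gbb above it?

Scale degree 6 of Db melodic minor (ascending) is Bb.
Bb up to Gbb: letters B→G make it a sixth; 7 semitones makes it diminished.

diminished sixth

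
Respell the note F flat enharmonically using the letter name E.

Plain E sits at the same pitch as Fb, so on the letter E the same pitch needs a natural: E.

E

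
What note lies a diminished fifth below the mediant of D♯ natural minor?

The mediant of D# natural minor is F#.
A diminished fifth (6 semitones) below F# lands on the letter B, giving B#.

B#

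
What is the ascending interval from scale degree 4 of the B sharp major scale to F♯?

Scale degree 4 of B# major is E#.
E# up to F#: letters E→F make it a second; 1 semitone makes it minor.

minor second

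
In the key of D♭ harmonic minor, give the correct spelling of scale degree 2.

Degree 2 takes the letter 1 step above D, which is E.
In harmonic minor, degree 2 sits 2 semitones above the tonic. Db + 2 semitones is pitch class 3, spelled on E as Eb.

Eb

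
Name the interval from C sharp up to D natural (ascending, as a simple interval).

minor second

Counting letters C–D gives a second.
C#→D = 1 semitone, 1 narrower than the major second (2), so minor.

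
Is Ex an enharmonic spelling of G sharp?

E## is pitch class 6; G# is pitch class 8.
The pitch classes differ (6 vs. 8), so they are not enharmonic equivalents.

No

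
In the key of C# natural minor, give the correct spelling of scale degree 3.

Degree 3 takes the letter 2 steps above C, which is E.
In natural minor, degree 3 sits 3 semitones above the tonic. C# + 3 semitones is pitch class 4, spelled on E as E.

E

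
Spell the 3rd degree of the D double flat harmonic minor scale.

Fbb

Degree 3 takes the letter 2 steps above D, which is F.
In harmonic minor, degree 3 sits 3 semitones above the tonic. Dbb + 3 semitones is pitch class 3, spelled on F as Fbb.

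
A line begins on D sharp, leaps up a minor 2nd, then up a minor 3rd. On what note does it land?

A minor second up from D# is E (letter E, 1 semitone up).
A minor third up from E is G (letter G, 3 semitones up).

G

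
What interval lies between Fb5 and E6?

augmented seventh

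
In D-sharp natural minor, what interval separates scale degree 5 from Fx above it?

major sixth

Scale degree 5 of D# natural minor is A#.
A# up to F##: letters A→F make it a sixth; 9 semitones makes it major.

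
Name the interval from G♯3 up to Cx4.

The letter names run G→C, a span of 3 letter steps, so the interval is some kind of fourth.
G# to C## is 6 semitones. A perfect fourth is 5, so 6 makes it augmented.

augmented fourth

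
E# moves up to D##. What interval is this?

major seventh

Counting letters E–F–G–A–B–C–D gives a seventh.
E#→D## = 11 semitones, exactly the major seventh.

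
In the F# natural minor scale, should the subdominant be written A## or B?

B

Each scale degree takes a distinct letter name. Degree 4 of a scale on F must use the letter B.
B and A## are enharmonically the same pitch, but only B uses the letter B, so it is the correct spelling here.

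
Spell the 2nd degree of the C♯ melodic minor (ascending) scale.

The C# melodic minor (ascending) scale runs C# D# E F# G# A# B#.
Degree 2 is D#.

D#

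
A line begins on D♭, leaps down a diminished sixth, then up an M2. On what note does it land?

A diminished sixth down from Db is F# (letter F, 7 semitones down).
A major second up from F# is G# (letter G, 2 semitones up).

G#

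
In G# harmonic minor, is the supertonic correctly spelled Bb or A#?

Each scale degree takes a distinct letter name. Degree 2 of a scale on G must use the letter A.
A# and Bb are enharmonically the same pitch, but only A# uses the letter A, so it is the correct spelling here.

A#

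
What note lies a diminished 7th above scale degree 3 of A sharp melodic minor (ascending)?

Scale degree 3 of A# melodic minor (ascending) is C#.
A diminished seventh (9 semitones) above C# lands on the letter B, giving Bb.

Bb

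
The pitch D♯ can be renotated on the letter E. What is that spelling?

Eb

D# is pitch class 3. The letter E alone is pitch class 4.
To reach pitch class 3 from E requires an offset of -1 semitone, i.e. flat: Eb.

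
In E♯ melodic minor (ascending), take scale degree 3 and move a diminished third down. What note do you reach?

E##

Scale degree 3 of E# melodic minor (ascending) is G#.
A diminished third (2 semitones) below G# lands on the letter E, giving E##.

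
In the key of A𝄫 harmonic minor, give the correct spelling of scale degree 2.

Bbb

Degree 2 takes the letter 1 step above A, which is B.
In harmonic minor, degree 2 sits 2 semitones above the tonic. Abb + 2 semitones is pitch class 9, spelled on B as Bbb.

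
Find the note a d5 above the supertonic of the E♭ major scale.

Cb

The supertonic of Eb major is F.
A diminished fifth (6 semitones) above F lands on the letter C, giving Cb.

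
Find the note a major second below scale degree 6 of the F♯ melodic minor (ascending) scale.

C#

Scale degree 6 of F# melodic minor (ascending) is D#.
A major second (2 semitones) below D# lands on the letter C, giving C#.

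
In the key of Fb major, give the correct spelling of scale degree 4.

Bbb

Degree 4 takes the letter 3 steps above F, which is B.
In major, degree 4 sits 5 semitones above the tonic. Fb + 5 semitones is pitch class 9, spelled on B as Bbb.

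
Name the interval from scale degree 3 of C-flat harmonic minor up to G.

Scale degree 3 of Cb harmonic minor is Ebb.
Ebb up to G: letters E→G make it a third; 5 semitones makes it augmented.

augmented third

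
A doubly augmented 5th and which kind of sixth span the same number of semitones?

major

A doubly augmented fifth spans 9 semitones.
A sixth spanning 9 semitones is major (the major sixth is 9).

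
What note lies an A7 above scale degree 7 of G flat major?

Scale degree 7 of Gb major is F.
An augmented seventh (12 semitones) above F lands on the letter E, giving E#.

E#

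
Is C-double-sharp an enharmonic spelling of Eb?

C## is pitch class 2; Eb is pitch class 3.
The pitch classes differ (2 vs. 3), so they are not enharmonic equivalents.

No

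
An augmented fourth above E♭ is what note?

A

A fourth above E lands on the letter A.
An augmented fourth spans 6 semitones, so Eb moves to pitch class 9. On the letter A that is A.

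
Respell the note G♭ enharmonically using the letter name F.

Gb is pitch class 6. The letter F alone is pitch class 5.
To reach pitch class 6 from F requires an offset of +1 semitone, i.e. sharp: F#.

F#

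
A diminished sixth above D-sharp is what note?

Bb

D up a major sixth is B, so the target letter is B.
From D#, a diminished sixth is 7 semitones up: Bb.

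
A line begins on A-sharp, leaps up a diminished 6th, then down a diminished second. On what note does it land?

A diminished sixth up from A# is F (letter F, 7 semitones up).
A diminished second down from F is E# (letter E, 0 semitones down).

E#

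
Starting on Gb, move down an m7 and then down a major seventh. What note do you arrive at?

Bbb

A minor seventh down from Gb is Ab (letter A, 10 semitones down).
A major seventh down from Ab is Bbb (letter B, 11 semitones down).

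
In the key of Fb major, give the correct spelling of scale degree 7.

Degree 7 takes the letter 6 steps above F, which is E.
In major, degree 7 sits 11 semitones above the tonic. Fb + 11 semitones is pitch class 3, spelled on E as Eb.

Eb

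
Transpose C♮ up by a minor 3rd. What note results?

C up a major third is E, so the target letter is E.
From C, a minor third is 3 semitones up: Eb.

Eb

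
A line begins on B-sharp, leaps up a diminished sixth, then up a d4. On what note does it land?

Cb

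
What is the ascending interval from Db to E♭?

major second

The letter names run D→E, a span of 1 letter step, so the interval is some kind of second.
Db to Eb is 2 semitones. A major second is 2, so 2 makes it major.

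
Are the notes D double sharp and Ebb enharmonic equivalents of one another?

No

Two spellings are enharmonically equivalent only if they share a pitch class.
Here D## → 4, Ebb → 2; 2 ≠ 4, so they are not.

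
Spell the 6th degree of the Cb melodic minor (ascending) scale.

Ab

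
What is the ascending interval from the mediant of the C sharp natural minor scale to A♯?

The mediant of C# natural minor is E.
E up to A#: letters E→A make it a fourth; 6 semitones makes it augmented.

augmented fourth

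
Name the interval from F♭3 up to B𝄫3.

The letter names run F→B, a span of 3 letter steps, so the interval is some kind of fourth.
Fb to Bbb is 5 semitones. A perfect fourth is 5, so 5 makes it perfect.

perfect fourth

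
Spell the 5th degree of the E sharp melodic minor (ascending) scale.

B#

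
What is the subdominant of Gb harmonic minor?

Cb

The Gb harmonic minor scale runs Gb Ab Bbb Cb Db Ebb F.
Degree 4 is Cb.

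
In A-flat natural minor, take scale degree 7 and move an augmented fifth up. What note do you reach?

Scale degree 7 of Ab natural minor is Gb.
An augmented fifth (8 semitones) above Gb lands on the letter D, giving D.

D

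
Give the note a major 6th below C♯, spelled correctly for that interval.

E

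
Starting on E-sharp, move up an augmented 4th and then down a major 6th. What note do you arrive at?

C##

An augmented fourth up from E# is A## (letter A, 6 semitones up).
A major sixth down from A## is C## (letter C, 9 semitones down).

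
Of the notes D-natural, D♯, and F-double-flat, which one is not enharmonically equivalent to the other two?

D

In 12-tone equal temperament, enharmonic equivalents share a pitch class. D is pitch class 2; D# is pitch class 3; Fbb is pitch class 3.
D# and Fbb share pitch class 3, while D is pitch class 2.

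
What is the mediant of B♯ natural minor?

D#

Degree 3 takes the letter 2 steps above B, which is D.
In natural minor, degree 3 sits 3 semitones above the tonic. B# + 3 semitones is pitch class 3, spelled on D as D#.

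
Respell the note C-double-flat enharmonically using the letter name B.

Cbb is pitch class 10. The letter B alone is pitch class 11.
To reach pitch class 10 from B requires an offset of -1 semitone, i.e. flat: Bb.

Bb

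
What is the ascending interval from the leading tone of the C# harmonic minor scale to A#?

The leading tone of C# harmonic minor is B#.
B# up to A#: letters B→A make it a seventh; 10 semitones makes it minor.

minor seventh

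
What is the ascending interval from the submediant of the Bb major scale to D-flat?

diminished fifth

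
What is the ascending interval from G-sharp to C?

Counting letters G–A–B–C gives a fourth.
G#→C = 4 semitones, 1 narrower than the perfect fourth (5), so diminished.

diminished fourth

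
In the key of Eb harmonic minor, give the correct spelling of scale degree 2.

The Eb harmonic minor scale runs Eb F Gb Ab Bb Cb D.
Degree 2 is F.

F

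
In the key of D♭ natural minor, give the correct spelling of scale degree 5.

The Db natural minor scale runs Db Eb Fb Gb Ab Bbb Cb.
Degree 5 is Ab.

Ab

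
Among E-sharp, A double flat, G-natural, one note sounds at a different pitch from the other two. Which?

In 12-tone equal temperament, enharmonic equivalents share a pitch class. E# is pitch class 5; Abb is pitch class 7; G is pitch class 7.
Abb and G share pitch class 7, while E# is pitch class 5.

E#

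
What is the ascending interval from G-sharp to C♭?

The letter names run G→C, a span of 3 letter steps, so the interval is some kind of fourth.
G# to Cb is 3 semitones. A perfect fourth is 5, so 3 makes it doubly diminished.

doubly diminished fourth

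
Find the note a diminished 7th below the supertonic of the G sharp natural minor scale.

B##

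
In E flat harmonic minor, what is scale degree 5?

The Eb harmonic minor scale runs Eb F Gb Ab Bb Cb D.
Degree 5 is Bb.

Bb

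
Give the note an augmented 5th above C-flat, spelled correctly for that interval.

C up a perfect fifth is G, so the target letter is G.
From Cb, an augmented fifth is 8 semitones up: G.

G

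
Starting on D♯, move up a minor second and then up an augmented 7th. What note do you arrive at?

A minor second up from D# is E (letter E, 1 semitone up).
An augmented seventh up from E is D## (letter D, 12 semitones up).

D##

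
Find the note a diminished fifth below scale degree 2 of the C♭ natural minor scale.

Scale degree 2 of Cb natural minor is Db.
A diminished fifth (6 semitones) below Db lands on the letter G, giving G.

G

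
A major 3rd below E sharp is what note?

C#

A third below E lands on the letter C.
A major third spans 4 semitones, so E# moves to pitch class 1. On the letter C that is C#.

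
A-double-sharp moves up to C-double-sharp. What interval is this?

The letter names run A→C, a span of 2 letter steps, so the interval is some kind of third.
A## to C## is 3 semitones. A major third is 4, so 3 makes it minor.

minor third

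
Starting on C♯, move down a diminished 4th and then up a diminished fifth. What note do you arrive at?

D#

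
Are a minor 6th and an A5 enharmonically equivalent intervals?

Yes

A minor sixth spans 8 semitones; an augmented fifth spans 8.
They are enharmonically equivalent.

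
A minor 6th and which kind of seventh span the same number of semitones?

doubly diminished

A minor sixth spans 8 semitones.
A seventh spanning 8 semitones is doubly diminished (the major seventh is 11).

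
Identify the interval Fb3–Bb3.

augmented fourth

Counting letters F–G–A–B gives a fourth.
Fb→Bb = 6 semitones, 1 wider than the perfect fourth (5), so augmented.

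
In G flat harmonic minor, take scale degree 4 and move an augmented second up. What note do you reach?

Scale degree 4 of Gb harmonic minor is Cb.
An augmented second (3 semitones) above Cb lands on the letter D, giving D.

D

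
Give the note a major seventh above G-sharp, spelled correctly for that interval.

F##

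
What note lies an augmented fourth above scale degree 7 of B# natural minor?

Scale degree 7 of B# natural minor is A#.
An augmented fourth (6 semitones) above A# lands on the letter D, giving D##.

D##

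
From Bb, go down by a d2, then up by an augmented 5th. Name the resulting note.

E##

A diminished second down from Bb is A# (letter A, 0 semitones down).
An augmented fifth up from A# is E## (letter E, 8 semitones up).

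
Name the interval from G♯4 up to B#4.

major third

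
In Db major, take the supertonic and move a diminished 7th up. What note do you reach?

The supertonic of Db major is Eb.
A diminished seventh (9 semitones) above Eb lands on the letter D, giving Dbb.

Dbb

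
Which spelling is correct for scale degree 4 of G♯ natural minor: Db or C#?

C#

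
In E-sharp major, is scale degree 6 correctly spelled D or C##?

C##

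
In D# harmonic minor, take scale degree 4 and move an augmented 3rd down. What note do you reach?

Scale degree 4 of D# harmonic minor is G#.
An augmented third (5 semitones) below G# lands on the letter E, giving Eb.

Eb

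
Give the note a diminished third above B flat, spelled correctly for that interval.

B up a major third is D#, so the target letter is D.
From Bb, a diminished third is 2 semitones up: Dbb.

Dbb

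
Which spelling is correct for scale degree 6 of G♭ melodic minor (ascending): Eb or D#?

Each scale degree takes a distinct letter name. Degree 6 of a scale on G must use the letter E.
Eb and D# are enharmonically the same pitch, but only Eb uses the letter E, so it is the correct spelling here.

Eb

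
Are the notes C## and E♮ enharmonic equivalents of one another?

No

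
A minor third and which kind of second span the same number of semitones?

A minor third spans 3 semitones.
A second spanning 3 semitones is augmented (the major second is 2).

augmented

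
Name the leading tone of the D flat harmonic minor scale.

C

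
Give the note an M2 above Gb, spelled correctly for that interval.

A second above G lands on the letter A.
A major second spans 2 semitones, so Gb moves to pitch class 8. On the letter A that is Ab.

Ab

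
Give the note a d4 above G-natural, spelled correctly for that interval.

A fourth above G lands on the letter C.
A diminished fourth spans 4 semitones, so G moves to pitch class 11. On the letter C that is Cb.

Cb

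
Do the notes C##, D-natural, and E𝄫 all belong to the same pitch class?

C## is pitch class 2; D is pitch class 2; Ebb is pitch class 2.
All spellings map to pitch class 2, so they are enharmonically equivalent.

Yes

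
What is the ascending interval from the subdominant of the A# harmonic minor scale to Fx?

The subdominant of A# harmonic minor is D#.
D# up to F##: letters D→F make it a third; 4 semitones makes it major.

major third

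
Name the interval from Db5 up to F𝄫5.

diminished third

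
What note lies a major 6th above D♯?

D up a major sixth is B, so the target letter is B.
From D#, a major sixth is 9 semitones up: B#.

B#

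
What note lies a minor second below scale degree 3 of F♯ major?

G##

Scale degree 3 of F# major is A#.
A minor second (1 semitone) below A# lands on the letter G, giving G##.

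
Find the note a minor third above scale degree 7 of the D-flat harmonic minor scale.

Scale degree 7 of Db harmonic minor is C.
A minor third (3 semitones) above C lands on the letter E, giving Eb.

Eb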